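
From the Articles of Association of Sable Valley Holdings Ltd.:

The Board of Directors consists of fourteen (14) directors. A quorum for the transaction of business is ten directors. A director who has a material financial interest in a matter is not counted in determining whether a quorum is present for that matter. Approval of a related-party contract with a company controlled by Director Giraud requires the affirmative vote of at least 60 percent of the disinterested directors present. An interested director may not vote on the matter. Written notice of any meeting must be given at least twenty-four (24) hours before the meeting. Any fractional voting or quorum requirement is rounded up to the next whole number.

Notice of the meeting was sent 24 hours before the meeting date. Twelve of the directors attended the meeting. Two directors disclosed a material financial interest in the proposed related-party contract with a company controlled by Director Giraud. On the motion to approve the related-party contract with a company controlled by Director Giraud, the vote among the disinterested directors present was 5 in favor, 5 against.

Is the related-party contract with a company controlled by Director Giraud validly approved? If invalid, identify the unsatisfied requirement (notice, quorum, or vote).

Invalid — vote requirement not satisfied.

Notice: 24 hours given; 24 required (24 ≥ 24). Satisfied.
Quorum: 12 present, but the 2 interested directors do not count, leaving 10. Quorum is 10. Satisfied.
Vote: the related-party contract with a company controlled by Director Giraud requires three-fifths of the disinterested directors present (12 − 2 = 10). 3/5 of 10 = 6, so 6 affirmative votes are needed; 5 voted in favor. Not satisfied.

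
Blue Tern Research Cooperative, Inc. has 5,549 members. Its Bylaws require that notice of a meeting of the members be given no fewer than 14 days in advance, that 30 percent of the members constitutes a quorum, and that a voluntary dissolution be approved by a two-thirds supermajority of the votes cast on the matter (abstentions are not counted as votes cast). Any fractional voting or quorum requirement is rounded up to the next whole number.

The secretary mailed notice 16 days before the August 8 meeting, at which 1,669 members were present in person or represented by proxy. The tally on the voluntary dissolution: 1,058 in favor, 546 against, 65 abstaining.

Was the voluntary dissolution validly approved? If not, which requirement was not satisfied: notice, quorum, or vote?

Notice: 16 days given; 14 required. Satisfied.
Quorum: 30% of 5,549 = 1,664.70, rounded up to 1,665; 1,669 present. Satisfied.
Vote: requires two-thirds of the votes cast (1,669 − 65 abstaining = 1,604); 2/3 of 1604 = 1069.33, rounded up to 1070, so 1,070 needed; 1,058 in favor. Not satisfied.

Invalid — vote requirement not satisfied.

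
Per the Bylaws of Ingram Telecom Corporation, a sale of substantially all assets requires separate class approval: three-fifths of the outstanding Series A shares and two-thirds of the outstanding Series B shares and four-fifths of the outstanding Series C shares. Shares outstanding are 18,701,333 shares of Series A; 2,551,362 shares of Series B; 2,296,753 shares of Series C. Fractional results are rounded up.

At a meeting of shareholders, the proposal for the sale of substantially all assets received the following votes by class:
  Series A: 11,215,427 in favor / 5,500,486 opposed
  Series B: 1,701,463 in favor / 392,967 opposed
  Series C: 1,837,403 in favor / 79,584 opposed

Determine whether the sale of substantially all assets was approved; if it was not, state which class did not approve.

Not approved — the Series A shares did not give the required vote.

Series A: 3/5 of 18701333 = 11220799.80, rounded up to 11220800; 11,220,800 required, 11,215,427 in favor — not approved.
Series B: 2/3 of 2551362 = 1700908; 1,700,908 required, 1,701,463 in favor — approved.
Series C: 4/5 of 2296753 = 1837402.40, rounded up to 1837403; 1,837,403 required, 1,837,403 in favor — approved.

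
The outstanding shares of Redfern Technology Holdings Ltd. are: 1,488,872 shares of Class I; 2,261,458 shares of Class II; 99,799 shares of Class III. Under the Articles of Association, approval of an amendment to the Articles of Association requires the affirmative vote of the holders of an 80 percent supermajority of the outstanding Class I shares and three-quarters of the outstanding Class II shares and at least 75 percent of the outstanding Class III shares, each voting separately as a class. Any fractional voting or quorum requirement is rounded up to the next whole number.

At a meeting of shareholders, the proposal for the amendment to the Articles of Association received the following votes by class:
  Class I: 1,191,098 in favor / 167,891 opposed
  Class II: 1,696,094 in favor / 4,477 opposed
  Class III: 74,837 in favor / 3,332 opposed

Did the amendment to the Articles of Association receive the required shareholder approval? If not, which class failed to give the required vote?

Not approved — the Class III shares did not give the required vote.

Class I: 4/5 of 1488872 = 1191097.60, rounded up to 1191098; 1,191,098 required, 1,191,098 in favor — approved.
Class II: 3/4 of 2261458 = 1696093.50, rounded up to 1696094; 1,696,094 required, 1,696,094 in favor — approved.
Class III: 3/4 of 99799 = 74849.25, rounded up to 74850; 74,850 required, 74,837 in favor — not approved.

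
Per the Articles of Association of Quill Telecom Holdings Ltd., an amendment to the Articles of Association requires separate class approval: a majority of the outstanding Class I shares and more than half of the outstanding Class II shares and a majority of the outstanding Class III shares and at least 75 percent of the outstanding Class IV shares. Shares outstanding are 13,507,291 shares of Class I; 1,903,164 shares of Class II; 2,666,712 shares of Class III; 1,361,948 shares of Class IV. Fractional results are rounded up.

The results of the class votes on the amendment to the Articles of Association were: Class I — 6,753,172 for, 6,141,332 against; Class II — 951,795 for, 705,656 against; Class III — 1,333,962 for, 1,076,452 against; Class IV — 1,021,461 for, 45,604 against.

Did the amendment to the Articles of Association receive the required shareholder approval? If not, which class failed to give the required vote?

Not approved — the Class I shares did not give the required vote.

Class I: a majority of 13507291 is 6753646; 6,753,646 required, 6,753,172 in favor — not approved.
Class II: a majority of 1903164 is 951583; 951,583 required, 951,795 in favor — approved.
Class III: a majority of 2666712 is 1333357; 1,333,357 required, 1,333,962 in favor — approved.
Class IV: 3/4 of 1361948 = 1021461; 1,021,461 required, 1,021,461 in favor — approved.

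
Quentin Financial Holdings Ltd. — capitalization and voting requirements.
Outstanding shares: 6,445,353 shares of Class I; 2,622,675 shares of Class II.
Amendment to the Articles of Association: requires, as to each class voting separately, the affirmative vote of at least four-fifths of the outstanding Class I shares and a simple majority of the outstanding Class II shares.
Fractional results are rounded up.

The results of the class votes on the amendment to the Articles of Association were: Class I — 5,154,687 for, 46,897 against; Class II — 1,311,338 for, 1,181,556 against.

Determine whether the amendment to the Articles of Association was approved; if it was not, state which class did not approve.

Not approved — the Class I shares did not give the required vote.

Class I: 4/5 of 6445353 = 5156282.40, rounded up to 5156283; 5,156,283 required, 5,154,687 in favor — not approved.
Class II: a majority of 2622675 is 1311338; 1,311,338 required, 1,311,338 in favor — approved.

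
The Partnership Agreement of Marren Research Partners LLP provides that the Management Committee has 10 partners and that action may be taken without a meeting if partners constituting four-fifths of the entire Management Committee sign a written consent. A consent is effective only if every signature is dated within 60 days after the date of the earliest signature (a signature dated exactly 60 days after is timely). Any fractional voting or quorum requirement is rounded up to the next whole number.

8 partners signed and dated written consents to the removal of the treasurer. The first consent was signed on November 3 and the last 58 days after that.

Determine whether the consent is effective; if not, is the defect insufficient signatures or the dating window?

Signatures required: four-fifths of 10 — 4/5 of 10 = 8, so 8 needed; 8 signed. Sufficient.
Dating window: the latest signature is 58 days after the earliest; the limit is 60 days. Within the window.

Effective — both the signature and dating-window requirements are satisfied.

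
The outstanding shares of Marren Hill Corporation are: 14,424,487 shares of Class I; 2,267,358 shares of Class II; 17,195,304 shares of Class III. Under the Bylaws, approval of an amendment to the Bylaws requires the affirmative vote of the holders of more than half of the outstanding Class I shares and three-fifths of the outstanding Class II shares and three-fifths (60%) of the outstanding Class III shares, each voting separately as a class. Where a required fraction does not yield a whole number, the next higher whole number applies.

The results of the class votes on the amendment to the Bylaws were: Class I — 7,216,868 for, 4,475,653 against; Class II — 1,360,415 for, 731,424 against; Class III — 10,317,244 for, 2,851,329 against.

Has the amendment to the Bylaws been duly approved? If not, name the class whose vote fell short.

Class I: a majority of 14424487 is 7212244; 7,212,244 required, 7,216,868 in favor — approved.
Class II: 3/5 of 2267358 = 1360414.80, rounded up to 1360415; 1,360,415 required, 1,360,415 in favor — approved.
Class III: 3/5 of 17195304 = 10317182.40, rounded up to 10317183; 10,317,183 required, 10,317,244 in favor — approved.

Approved — every class gave the required vote.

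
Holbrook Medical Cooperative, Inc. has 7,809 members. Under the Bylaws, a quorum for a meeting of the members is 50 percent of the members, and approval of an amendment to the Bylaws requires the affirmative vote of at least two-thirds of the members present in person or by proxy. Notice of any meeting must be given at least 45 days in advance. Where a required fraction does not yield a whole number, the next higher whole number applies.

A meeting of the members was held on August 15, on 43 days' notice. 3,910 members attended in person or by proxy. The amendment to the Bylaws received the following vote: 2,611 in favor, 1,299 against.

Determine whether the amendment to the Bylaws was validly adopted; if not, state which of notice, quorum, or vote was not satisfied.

Invalid — notice requirement not satisfied.

Notice: 43 days given; 45 required. Not satisfied.
Quorum: 50% of 7,809 = 3,904.50, rounded up to 3,905; 3,910 present. Satisfied.
Vote: requires two-thirds of those present (3,910); 2/3 of 3910 = 2606.67, rounded up to 2607, so 2,607 needed; 2,611 in favor. Satisfied.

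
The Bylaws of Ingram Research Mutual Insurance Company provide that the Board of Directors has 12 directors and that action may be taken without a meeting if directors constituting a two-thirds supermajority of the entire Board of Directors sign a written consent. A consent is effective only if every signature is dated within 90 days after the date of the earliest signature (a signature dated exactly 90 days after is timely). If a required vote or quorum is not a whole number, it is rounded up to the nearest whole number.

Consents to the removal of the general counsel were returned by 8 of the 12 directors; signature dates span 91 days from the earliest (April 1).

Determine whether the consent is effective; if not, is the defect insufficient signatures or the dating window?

Signatures required: a two-thirds supermajority of 12 — 2/3 of 12 = 8, so 8 needed; 8 signed. Sufficient.
Dating window: the latest signature is 91 days after the earliest; the limit is 90 days. Outside the window.

Not effective — dating-window requirement not satisfied.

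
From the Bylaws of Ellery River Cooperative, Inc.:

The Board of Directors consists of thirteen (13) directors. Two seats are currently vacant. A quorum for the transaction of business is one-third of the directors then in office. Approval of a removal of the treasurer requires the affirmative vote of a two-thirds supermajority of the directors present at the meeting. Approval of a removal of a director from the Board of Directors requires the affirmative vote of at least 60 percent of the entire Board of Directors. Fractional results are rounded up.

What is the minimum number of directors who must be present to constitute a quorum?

1/3 of 11 = 3.67, rounded up to 4.

4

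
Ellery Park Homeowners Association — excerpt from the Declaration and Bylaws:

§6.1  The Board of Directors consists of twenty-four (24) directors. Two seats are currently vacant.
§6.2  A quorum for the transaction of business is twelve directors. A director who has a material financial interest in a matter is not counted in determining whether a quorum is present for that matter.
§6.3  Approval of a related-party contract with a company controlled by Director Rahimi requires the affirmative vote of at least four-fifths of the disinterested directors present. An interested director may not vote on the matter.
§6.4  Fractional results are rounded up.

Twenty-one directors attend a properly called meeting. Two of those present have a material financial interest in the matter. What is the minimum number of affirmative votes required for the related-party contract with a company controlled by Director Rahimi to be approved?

The related-party contract with a company controlled by Director Rahimi requires four-fifths of the disinterested directors present (21 − 2 = 19).
4/5 of 19 = 15.20, rounded up to 16.

16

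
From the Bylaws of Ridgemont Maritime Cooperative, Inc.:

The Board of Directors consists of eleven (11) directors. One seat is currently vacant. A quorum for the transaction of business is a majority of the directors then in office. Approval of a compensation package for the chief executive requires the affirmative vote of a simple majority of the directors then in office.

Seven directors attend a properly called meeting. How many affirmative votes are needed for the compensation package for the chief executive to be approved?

6

The compensation package for the chief executive requires a majority of the directors then in office (10).
A majority of 10 is 6.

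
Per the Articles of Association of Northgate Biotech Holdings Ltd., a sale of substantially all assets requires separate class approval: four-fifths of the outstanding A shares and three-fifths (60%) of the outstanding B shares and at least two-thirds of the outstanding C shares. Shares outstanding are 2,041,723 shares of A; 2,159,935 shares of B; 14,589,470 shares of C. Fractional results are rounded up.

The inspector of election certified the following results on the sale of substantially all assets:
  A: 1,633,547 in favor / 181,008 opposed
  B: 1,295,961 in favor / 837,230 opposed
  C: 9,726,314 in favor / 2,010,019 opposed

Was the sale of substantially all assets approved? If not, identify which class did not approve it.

Approved — every class gave the required vote.

A: 4/5 of 2041723 = 1633378.40, rounded up to 1633379; 1,633,379 required, 1,633,547 in favor — approved.
B: 3/5 of 2159935 = 1295961; 1,295,961 required, 1,295,961 in favor — approved.
C: 2/3 of 14589470 = 9726313.33, rounded up to 9726314; 9,726,314 required, 9,726,314 in favor — approved.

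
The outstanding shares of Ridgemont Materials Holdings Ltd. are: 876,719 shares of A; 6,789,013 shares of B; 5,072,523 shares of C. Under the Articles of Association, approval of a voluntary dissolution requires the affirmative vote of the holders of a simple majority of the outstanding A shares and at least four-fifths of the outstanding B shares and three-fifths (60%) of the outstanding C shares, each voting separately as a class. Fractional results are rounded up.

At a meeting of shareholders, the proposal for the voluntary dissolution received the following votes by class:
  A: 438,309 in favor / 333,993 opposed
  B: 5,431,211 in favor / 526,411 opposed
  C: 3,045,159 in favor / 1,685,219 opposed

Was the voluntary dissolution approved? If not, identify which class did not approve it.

A: a majority of 876719 is 438360; 438,360 required, 438,309 in favor — not approved.
B: 4/5 of 6789013 = 5431210.40, rounded up to 5431211; 5,431,211 required, 5,431,211 in favor — approved.
C: 3/5 of 5072523 = 3043513.80, rounded up to 3043514; 3,043,514 required, 3,045,159 in favor — approved.

Not approved — the A shares did not give the required vote.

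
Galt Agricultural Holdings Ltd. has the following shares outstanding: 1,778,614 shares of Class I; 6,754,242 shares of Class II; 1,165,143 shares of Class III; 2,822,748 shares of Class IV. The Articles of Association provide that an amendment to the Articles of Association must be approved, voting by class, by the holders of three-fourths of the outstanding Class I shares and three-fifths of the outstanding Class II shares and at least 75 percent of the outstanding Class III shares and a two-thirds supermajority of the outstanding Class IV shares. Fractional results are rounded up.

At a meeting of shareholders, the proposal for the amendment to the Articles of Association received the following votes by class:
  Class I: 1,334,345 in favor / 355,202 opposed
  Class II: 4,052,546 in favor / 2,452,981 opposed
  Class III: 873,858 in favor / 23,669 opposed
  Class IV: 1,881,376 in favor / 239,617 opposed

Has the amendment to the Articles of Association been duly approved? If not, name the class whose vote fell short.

Class I: 3/4 of 1778614 = 1333960.50, rounded up to 1333961; 1,333,961 required, 1,334,345 in favor — approved.
Class II: 3/5 of 6754242 = 4052545.20, rounded up to 4052546; 4,052,546 required, 4,052,546 in favor — approved.
Class III: 3/4 of 1165143 = 873857.25, rounded up to 873858; 873,858 required, 873,858 in favor — approved.
Class IV: 2/3 of 2822748 = 1881832; 1,881,832 required, 1,881,376 in favor — not approved.

Not approved — the Class IV shares did not give the required vote.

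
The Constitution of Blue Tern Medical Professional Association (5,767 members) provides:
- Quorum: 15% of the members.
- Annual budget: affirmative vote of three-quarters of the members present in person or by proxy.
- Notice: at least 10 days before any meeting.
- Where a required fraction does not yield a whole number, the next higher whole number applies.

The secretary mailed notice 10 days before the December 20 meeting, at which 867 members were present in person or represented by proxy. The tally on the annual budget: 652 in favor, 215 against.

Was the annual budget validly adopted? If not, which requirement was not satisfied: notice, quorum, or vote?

Notice: 10 days given; 10 required. Satisfied.
Quorum: 15% of 5,767 = 865.05, rounded up to 866; 867 present. Satisfied.
Vote: requires three-fourths of those present (867); 3/4 of 867 = 650.25, rounded up to 651, so 651 needed; 652 in favor. Satisfied.

Valid — all requirements satisfied.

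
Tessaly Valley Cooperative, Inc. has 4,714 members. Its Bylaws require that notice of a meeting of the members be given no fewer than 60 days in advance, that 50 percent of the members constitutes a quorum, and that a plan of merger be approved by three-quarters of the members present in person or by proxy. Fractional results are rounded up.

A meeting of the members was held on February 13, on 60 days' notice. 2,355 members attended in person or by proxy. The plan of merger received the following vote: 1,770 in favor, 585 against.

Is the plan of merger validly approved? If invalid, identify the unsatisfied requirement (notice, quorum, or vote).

Invalid — quorum requirement not satisfied.

Notice: 60 days given; 60 required. Satisfied.
Quorum: 50% of 4,714 = 2,357; 2,355 present. Not satisfied.
Vote: requires three-fourths of those present (2,355); 3/4 of 2355 = 1766.25, rounded up to 1767, so 1,767 needed; 1,770 in favor. Satisfied.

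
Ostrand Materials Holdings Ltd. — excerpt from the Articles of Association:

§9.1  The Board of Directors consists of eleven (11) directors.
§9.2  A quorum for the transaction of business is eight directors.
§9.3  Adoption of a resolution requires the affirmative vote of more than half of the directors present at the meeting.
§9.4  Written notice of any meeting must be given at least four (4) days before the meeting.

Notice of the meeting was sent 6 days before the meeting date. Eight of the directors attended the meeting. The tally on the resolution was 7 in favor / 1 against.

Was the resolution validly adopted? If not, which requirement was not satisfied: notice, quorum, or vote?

Notice: 6 days given; 4 required (6 ≥ 4). Satisfied.
Quorum: 8 present; quorum is 8. Satisfied.
Vote: the resolution requires a majority of the directors present (8). A majority of 8 is 5, so 5 affirmative votes are needed; 7 voted in favor. Satisfied.

Valid — all requirements satisfied.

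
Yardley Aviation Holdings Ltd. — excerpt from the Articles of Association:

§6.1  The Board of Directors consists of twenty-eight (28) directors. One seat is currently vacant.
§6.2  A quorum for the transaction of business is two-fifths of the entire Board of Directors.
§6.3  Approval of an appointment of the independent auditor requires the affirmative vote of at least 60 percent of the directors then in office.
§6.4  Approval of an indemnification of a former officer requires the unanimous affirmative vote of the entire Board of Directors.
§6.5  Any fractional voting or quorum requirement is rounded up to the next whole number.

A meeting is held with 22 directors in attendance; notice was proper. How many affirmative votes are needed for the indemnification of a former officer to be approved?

28

The indemnification of a former officer requires the unanimous vote of the entire Board of Directors (28).
Unanimous means all 28.
(Only 22 can vote, so the indemnification of a former officer cannot pass at this meeting, but the required vote is still 28.)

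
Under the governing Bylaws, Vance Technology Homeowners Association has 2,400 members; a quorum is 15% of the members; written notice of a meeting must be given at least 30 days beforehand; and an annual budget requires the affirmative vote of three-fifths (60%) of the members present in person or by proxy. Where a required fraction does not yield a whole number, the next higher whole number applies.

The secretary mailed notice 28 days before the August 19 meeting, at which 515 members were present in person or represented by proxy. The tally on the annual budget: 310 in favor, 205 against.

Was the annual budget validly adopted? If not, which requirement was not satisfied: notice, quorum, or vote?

Invalid — notice requirement not satisfied.

Notice: 28 days given; 30 required. Not satisfied.
Quorum: 15% of 2,400 = 360; 515 present. Satisfied.
Vote: requires three-fifths of those present (515); 3/5 of 515 = 309, so 309 needed; 310 in favor. Satisfied.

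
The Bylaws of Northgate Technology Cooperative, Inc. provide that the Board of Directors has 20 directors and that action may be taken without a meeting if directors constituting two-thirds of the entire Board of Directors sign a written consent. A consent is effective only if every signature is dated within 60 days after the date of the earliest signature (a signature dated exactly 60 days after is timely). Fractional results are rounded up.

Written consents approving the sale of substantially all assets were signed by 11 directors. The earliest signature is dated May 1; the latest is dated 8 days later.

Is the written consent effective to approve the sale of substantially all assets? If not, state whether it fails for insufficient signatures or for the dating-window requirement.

Signatures required: two-thirds of 20 — 2/3 of 20 = 13.33, rounded up to 14, so 14 needed; 11 signed. Insufficient.
Dating window: the latest signature is 8 days after the earliest; the limit is 60 days. Within the window.

Not effective — insufficient signatures.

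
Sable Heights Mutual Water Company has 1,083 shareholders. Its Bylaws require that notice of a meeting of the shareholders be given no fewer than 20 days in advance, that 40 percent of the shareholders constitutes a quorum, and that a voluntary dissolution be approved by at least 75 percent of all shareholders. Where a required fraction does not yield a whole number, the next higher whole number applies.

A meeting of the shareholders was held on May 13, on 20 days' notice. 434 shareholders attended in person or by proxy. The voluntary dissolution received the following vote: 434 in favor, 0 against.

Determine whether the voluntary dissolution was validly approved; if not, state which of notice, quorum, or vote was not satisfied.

Invalid — vote requirement not satisfied.

Notice: 20 days given; 20 required. Satisfied.
Quorum: 40% of 1,083 = 433.20, rounded up to 434; 434 present. Satisfied.
Vote: requires three-fourths of all shareholders (1,083); 3/4 of 1083 = 812.25, rounded up to 813, so 813 needed; 434 in favor. Not satisfied.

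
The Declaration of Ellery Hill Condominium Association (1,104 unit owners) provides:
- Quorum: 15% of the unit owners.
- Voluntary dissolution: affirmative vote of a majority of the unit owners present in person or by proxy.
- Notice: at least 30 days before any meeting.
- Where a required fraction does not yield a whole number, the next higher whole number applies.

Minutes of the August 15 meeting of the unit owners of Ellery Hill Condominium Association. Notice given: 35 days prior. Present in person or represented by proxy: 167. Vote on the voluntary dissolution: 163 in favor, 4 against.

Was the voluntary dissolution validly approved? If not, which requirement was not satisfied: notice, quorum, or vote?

Valid — all requirements satisfied.

Notice: 35 days given; 30 required. Satisfied.
Quorum: 15% of 1,104 = 165.60, rounded up to 166; 167 present. Satisfied.
Vote: requires a majority of those present (167); a majority of 167 is 84, so 84 needed; 163 in favor. Satisfied.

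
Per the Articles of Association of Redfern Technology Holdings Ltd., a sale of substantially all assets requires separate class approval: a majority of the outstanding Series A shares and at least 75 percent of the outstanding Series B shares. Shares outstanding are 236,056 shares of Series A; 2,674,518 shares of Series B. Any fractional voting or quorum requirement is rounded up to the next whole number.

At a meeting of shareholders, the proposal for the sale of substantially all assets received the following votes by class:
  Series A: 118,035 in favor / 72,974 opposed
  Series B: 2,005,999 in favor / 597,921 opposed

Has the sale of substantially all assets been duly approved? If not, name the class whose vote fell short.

Series A: a majority of 236056 is 118029; 118,029 required, 118,035 in favor — approved.
Series B: 3/4 of 2674518 = 2005888.50, rounded up to 2005889; 2,005,889 required, 2,005,999 in favor — approved.

Approved — every class gave the required vote.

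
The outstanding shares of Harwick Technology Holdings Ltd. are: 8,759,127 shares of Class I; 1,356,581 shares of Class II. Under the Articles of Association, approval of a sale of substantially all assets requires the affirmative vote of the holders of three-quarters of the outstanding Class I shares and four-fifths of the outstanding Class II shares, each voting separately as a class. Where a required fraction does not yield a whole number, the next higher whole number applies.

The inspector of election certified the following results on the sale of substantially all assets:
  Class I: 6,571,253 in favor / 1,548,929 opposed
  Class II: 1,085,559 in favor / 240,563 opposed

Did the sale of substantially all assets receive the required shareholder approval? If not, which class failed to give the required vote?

Class I: 3/4 of 8759127 = 6569345.25, rounded up to 6569346; 6,569,346 required, 6,571,253 in favor — approved.
Class II: 4/5 of 1356581 = 1085264.80, rounded up to 1085265; 1,085,265 required, 1,085,559 in favor — approved.

Approved — every class gave the required vote.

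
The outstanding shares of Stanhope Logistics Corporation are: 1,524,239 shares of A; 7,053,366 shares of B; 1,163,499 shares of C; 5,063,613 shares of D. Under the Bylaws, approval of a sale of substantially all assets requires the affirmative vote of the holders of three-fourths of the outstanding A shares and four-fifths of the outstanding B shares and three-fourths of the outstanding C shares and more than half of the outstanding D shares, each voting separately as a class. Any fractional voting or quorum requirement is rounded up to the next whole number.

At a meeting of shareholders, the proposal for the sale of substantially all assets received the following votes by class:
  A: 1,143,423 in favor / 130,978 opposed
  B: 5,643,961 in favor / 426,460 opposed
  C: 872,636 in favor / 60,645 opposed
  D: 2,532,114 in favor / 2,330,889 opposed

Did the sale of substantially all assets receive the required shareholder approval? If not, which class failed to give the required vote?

Approved — every class gave the required vote.

A: 3/4 of 1524239 = 1143179.25, rounded up to 1143180; 1,143,180 required, 1,143,423 in favor — approved.
B: 4/5 of 7053366 = 5642692.80, rounded up to 5642693; 5,642,693 required, 5,643,961 in favor — approved.
C: 3/4 of 1163499 = 872624.25, rounded up to 872625; 872,625 required, 872,636 in favor — approved.
D: a majority of 5063613 is 2531807; 2,531,807 required, 2,532,114 in favor — approved.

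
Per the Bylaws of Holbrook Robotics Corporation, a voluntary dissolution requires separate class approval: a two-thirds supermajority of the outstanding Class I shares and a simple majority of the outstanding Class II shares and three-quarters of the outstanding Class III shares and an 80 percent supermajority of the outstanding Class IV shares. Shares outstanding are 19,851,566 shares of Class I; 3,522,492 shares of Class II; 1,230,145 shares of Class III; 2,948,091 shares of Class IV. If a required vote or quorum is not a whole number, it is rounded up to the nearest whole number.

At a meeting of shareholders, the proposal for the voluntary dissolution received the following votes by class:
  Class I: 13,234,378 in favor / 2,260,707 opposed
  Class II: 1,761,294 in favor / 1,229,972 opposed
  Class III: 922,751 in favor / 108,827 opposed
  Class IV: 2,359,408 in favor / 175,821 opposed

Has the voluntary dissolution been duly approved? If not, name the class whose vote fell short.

Class I: 2/3 of 19851566 = 13234377.33, rounded up to 13234378; 13,234,378 required, 13,234,378 in favor — approved.
Class II: a majority of 3522492 is 1761247; 1,761,247 required, 1,761,294 in favor — approved.
Class III: 3/4 of 1230145 = 922608.75, rounded up to 922609; 922,609 required, 922,751 in favor — approved.
Class IV: 4/5 of 2948091 = 2358472.80, rounded up to 2358473; 2,358,473 required, 2,359,408 in favor — approved.

Approved — every class gave the required vote.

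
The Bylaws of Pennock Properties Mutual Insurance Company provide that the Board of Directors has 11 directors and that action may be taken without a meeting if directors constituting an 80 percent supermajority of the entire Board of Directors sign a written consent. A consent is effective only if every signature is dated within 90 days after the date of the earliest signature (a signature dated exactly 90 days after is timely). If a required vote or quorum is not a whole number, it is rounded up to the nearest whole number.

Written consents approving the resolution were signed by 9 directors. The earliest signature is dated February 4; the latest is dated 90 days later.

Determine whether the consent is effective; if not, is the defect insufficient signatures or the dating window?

Effective — both the signature and dating-window requirements are satisfied.

Signatures required: an 80 percent supermajority of 11 — 4/5 of 11 = 8.80, rounded up to 9, so 9 needed; 9 signed. Sufficient.
Dating window: the latest signature is 90 days after the earliest; the limit is 90 days. Within the window.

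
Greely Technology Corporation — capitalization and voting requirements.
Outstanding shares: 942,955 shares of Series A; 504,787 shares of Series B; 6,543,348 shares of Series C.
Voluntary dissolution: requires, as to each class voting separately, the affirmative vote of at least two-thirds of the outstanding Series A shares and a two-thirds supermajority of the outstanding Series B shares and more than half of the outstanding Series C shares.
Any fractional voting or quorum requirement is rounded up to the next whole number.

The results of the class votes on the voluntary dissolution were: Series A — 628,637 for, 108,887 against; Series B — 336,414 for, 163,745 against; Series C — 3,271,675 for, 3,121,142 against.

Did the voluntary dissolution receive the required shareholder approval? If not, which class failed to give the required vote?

Not approved — the Series B shares did not give the required vote.

Series A: 2/3 of 942955 = 628636.67, rounded up to 628637; 628,637 required, 628,637 in favor — approved.
Series B: 2/3 of 504787 = 336524.67, rounded up to 336525; 336,525 required, 336,414 in favor — not approved.
Series C: a majority of 6543348 is 3271675; 3,271,675 required, 3,271,675 in favor — approved.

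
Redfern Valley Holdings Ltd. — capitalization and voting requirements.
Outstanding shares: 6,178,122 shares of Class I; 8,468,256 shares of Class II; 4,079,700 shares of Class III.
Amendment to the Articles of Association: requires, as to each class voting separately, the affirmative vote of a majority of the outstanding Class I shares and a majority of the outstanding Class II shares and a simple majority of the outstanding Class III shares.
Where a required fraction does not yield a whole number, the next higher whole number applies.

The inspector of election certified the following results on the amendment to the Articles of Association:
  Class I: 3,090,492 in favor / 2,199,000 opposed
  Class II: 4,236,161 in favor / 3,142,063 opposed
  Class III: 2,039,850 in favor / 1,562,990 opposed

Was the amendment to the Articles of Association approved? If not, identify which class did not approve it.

Class I: a majority of 6178122 is 3089062; 3,089,062 required, 3,090,492 in favor — approved.
Class II: a majority of 8468256 is 4234129; 4,234,129 required, 4,236,161 in favor — approved.
Class III: a majority of 4079700 is 2039851; 2,039,851 required, 2,039,850 in favor — not approved.

Not approved — the Class III shares did not give the required vote.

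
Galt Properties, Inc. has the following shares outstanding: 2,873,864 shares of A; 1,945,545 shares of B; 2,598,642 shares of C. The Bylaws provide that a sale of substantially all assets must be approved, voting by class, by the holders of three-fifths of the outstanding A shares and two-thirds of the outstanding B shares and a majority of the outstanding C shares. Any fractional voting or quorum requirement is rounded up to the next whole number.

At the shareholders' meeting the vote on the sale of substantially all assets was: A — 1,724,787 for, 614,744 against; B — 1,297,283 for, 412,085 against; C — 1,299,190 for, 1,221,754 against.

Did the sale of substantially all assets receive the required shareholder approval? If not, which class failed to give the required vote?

A: 3/5 of 2873864 = 1724318.40, rounded up to 1724319; 1,724,319 required, 1,724,787 in favor — approved.
B: 2/3 of 1945545 = 1297030; 1,297,030 required, 1,297,283 in favor — approved.
C: a majority of 2598642 is 1299322; 1,299,322 required, 1,299,190 in favor — not approved.

Not approved — the C shares did not give the required vote.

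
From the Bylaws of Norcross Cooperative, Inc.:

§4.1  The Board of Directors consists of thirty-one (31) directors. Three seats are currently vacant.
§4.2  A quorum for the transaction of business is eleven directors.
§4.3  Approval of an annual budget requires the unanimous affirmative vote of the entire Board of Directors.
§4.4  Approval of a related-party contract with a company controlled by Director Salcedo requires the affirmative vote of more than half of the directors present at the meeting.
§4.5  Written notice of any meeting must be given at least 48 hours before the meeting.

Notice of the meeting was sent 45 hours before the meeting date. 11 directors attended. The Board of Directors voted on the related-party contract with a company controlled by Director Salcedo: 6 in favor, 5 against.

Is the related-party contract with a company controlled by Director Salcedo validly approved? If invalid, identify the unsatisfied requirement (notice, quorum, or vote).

Notice: 45 hours given; 48 required (45 < 48). Not satisfied.
Quorum: 11 present; quorum is 11. Satisfied.
Vote: the related-party contract with a company controlled by Director Salcedo requires a majority of the directors present (11). A majority of 11 is 6, so 6 affirmative votes are needed; 6 voted in favor. Satisfied.

Invalid — notice requirement not satisfied.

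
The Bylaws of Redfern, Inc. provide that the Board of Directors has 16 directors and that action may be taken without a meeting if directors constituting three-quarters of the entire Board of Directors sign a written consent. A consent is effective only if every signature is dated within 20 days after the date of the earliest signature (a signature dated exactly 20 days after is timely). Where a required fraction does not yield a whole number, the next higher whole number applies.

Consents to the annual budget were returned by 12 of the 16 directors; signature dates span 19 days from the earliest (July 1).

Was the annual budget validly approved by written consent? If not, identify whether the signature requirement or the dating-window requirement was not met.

Effective — both the signature and dating-window requirements are satisfied.

Signatures required: three-quarters of 16 — 3/4 of 16 = 12, so 12 needed; 12 signed. Sufficient.
Dating window: the latest signature is 19 days after the earliest; the limit is 20 days. Within the window.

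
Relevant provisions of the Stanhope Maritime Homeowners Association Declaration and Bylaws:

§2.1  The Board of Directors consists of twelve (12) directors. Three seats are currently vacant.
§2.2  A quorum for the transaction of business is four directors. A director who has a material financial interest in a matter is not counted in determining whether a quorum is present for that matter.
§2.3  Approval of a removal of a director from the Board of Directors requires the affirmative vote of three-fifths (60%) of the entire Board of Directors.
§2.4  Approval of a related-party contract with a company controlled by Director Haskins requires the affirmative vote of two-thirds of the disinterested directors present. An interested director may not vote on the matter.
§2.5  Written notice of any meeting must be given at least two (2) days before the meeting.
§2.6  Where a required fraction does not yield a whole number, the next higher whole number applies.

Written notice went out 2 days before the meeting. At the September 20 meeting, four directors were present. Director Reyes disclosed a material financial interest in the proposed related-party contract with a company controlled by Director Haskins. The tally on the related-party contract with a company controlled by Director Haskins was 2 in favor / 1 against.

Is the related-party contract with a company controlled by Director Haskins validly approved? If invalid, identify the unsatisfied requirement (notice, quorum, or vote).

Notice: 2 days given; 2 required (2 ≥ 2). Satisfied.
Quorum: 4 present, but the 1 interested director does not count, leaving 3. Quorum is 4. Not satisfied.
Vote: the related-party contract with a company controlled by Director Haskins requires two-thirds of the disinterested directors present (4 − 1 = 3). 2/3 of 3 = 2, so 2 affirmative votes are needed; 2 voted in favor. Satisfied. (Moot — without a quorum no business can be validly transacted.)

Invalid — quorum requirement not satisfied.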